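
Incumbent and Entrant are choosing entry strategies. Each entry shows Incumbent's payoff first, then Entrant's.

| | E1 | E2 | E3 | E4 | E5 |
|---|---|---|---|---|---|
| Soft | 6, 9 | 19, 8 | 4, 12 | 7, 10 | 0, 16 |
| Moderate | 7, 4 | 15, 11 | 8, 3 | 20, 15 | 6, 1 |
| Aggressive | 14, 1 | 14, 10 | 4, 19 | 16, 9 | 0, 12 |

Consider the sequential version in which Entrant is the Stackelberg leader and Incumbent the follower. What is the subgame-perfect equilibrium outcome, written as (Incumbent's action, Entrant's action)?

(Moderate, E4)

Incumbent best-responds to each possible Entrant move:
- E1: BR = Aggressive, leader payoff 1.
- E2: BR = Soft, leader payoff 8.
- E3: BR = Moderate, leader payoff 3.
- E4: BR = Moderate, leader payoff 15.
- E5: BR = Moderate, leader payoff 1.
Maximizing over 1, 8, 3, 15, 1, Entrant chooses E4. Subgame-perfect outcome: (Moderate, E4) with payoffs (20, 15).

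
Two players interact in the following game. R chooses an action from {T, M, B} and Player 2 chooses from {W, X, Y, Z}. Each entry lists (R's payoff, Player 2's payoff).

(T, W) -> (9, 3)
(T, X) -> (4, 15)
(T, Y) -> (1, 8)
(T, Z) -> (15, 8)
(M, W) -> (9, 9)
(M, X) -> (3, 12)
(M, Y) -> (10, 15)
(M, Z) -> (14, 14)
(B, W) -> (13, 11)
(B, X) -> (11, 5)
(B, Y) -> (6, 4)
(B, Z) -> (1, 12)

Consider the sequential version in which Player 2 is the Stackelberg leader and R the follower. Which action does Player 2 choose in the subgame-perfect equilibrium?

Y

Solve by backward induction (Player 2 leads).
- W: BR = B, leader payoff 11.
- X: BR = B, leader payoff 5.
- Y: BR = M, leader payoff 15.
- Z: BR = T, leader payoff 8.
Among 11, 5, 15, 8, the best is 15 at Y. Subgame-perfect outcome: (M, Y) with payoffs (10, 15).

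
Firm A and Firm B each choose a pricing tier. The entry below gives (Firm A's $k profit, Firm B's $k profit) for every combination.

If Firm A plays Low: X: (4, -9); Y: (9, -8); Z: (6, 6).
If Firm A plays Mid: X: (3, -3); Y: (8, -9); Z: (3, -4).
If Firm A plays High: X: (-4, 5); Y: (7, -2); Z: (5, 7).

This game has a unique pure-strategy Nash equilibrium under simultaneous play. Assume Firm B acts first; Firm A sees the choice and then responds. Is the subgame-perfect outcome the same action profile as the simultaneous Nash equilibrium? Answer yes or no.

yes

Solve by backward induction (Firm B leads).
- X: Firm A compares 4, 3, -4 and picks Low; Firm B would get -9.
- Y: Firm A compares 9, 8, 7 and picks Low; Firm B would get -8.
- Z: Firm A compares 6, 3, 5 and picks Low; Firm B would get 6.
Among -9, -8, 6, the best is 6 at Z. Subgame-perfect outcome: (Low, Z) with payoffs (6, 6).
For the simultaneous game, intersect best replies.
Firm A's best replies: X→Low; Y→Low; Z→Low.
Firm B's best replies: Low→Z; Mid→X; High→Z.
The unique mutual best reply is (Low, Z), giving (6, 6).
Sequential outcome (Low, Z) coincides with the Nash profile (Low, Z).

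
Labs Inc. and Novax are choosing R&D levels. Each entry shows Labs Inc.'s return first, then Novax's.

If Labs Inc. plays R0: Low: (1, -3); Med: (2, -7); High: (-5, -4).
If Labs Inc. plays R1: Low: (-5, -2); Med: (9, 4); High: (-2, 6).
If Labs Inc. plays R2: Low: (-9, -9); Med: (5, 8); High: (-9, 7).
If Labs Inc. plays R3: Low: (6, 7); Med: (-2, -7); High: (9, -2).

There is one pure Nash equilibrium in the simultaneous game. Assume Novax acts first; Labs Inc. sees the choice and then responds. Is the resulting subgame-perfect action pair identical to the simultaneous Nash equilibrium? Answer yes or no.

yes

Work backward from Labs Inc.'s decision.
- Low → Labs Inc. plays R3 (best of 1, -5, -9, 6); Novax gets 7.
- Med → Labs Inc. plays R1 (best of 2, 9, 5, -2); Novax gets 4.
- High → Labs Inc. plays R3 (best of -5, -2, -9, 9); Novax gets -2.
Maximizing over 7, 4, -2, Novax chooses Low. Subgame-perfect outcome: (R3, Low) with payoffs (6, 7).
Under simultaneous play:
Labs Inc.'s best replies: Low→R3; Med→R1; High→R3.
Novax's best replies: R0→Low; R1→High; R2→Med; R3→Low.
Only (R3, Low) has each player best-responding; Nash payoffs (6, 7).
Sequential outcome (R3, Low) coincides with the Nash profile (R3, Low).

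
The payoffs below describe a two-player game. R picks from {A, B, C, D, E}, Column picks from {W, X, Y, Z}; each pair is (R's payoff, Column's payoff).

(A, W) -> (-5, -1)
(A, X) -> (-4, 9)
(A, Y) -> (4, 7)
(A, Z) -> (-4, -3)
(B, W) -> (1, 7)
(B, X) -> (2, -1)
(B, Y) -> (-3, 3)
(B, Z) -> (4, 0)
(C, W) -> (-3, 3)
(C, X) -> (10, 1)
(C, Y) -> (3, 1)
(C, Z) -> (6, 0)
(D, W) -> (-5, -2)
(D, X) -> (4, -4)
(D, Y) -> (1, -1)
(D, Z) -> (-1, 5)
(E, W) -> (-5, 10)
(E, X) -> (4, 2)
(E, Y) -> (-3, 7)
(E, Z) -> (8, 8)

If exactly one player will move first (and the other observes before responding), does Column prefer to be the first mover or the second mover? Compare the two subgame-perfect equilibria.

first

If R leads: Column's best replies are A→X, B→W, C→W, D→Z, E→W; R's induced payoffs -4, 1, -3, -1, -5; outcome (B, W), payoffs (1, 7).
If Column leads: R's best replies are W→B, X→C, Y→A, Z→E; Column's induced payoffs 7, 1, 7, 8; outcome (E, Z), payoffs (8, 8).
Column gets 8 moving first and 7 moving second, so Column prefers to move first.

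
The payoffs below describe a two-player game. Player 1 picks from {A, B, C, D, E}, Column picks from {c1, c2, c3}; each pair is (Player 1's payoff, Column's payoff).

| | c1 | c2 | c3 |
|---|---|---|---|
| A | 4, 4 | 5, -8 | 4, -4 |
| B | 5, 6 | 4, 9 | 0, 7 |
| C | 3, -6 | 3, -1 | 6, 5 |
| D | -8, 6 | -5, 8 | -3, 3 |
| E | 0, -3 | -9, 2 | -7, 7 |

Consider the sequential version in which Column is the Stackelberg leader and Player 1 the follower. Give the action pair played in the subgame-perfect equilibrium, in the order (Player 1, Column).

(B, c1)

Player 1 best-responds to each possible Column move:
- c1: BR = B, leader payoff 6.
- c2: BR = A, leader payoff -8.
- c3: BR = C, leader payoff 5.
Column's induced payoffs are 6, -8, 5, so Column commits to c1. Subgame-perfect outcome: (B, c1) with payoffs (5, 6).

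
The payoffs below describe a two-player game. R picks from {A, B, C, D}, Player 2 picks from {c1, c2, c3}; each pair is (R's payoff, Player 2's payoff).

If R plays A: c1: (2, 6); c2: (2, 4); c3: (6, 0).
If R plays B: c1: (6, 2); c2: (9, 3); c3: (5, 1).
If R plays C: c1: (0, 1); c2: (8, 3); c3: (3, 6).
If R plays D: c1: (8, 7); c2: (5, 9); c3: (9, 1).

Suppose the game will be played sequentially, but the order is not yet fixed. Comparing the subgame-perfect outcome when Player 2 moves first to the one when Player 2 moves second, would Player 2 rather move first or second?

If R leads: Player 2's best replies are A→c1, B→c2, C→c3, D→c2; R's induced payoffs 2, 9, 3, 5; outcome (B, c2), payoffs (9, 3).
If Player 2 leads: R's best replies are c1→D, c2→B, c3→D; Player 2's induced payoffs 7, 3, 1; outcome (D, c1), payoffs (8, 7).
Player 2 gets 7 moving first and 3 moving second, so Player 2 prefers to move first.

first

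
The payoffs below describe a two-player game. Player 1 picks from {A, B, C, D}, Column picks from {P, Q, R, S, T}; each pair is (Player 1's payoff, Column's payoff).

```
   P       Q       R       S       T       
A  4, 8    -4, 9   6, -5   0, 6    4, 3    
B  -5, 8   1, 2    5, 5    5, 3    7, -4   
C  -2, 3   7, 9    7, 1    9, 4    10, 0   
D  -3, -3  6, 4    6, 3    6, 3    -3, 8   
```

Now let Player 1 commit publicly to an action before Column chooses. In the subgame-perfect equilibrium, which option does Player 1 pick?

C

Solve by backward induction (Player 1 leads).
- A: Column compares 8, 9, -5, 6, 3 and picks Q; Player 1 would get -4.
- B: Column compares 8, 2, 5, 3, -4 and picks P; Player 1 would get -5.
- C: Column compares 3, 9, 1, 4, 0 and picks Q; Player 1 would get 7.
- D: Column compares -3, 4, 3, 3, 8 and picks T; Player 1 would get -3.
Player 1's induced payoffs are -4, -5, 7, -3, so Player 1 commits to C. Subgame-perfect outcome: (C, Q) with payoffs (7, 9).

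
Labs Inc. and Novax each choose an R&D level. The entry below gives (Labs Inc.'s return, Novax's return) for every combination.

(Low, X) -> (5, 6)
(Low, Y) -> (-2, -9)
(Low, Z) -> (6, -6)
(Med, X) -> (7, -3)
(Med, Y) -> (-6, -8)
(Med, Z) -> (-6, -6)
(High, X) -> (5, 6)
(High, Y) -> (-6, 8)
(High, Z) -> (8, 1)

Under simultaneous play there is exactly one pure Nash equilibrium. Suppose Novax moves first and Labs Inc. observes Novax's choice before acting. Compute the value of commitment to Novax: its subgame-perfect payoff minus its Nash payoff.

Labs Inc. best-responds to each possible Novax move:
- X → Labs Inc. plays Med (best of 5, 7, 5); Novax gets -3.
- Y → Labs Inc. plays Low (best of -2, -6, -6); Novax gets -9.
- Z → Labs Inc. plays High (best of 6, -6, 8); Novax gets 1.
Maximizing over -3, -9, 1, Novax chooses Z. Subgame-perfect outcome: (High, Z) with payoffs (8, 1).
Under simultaneous play:
Labs Inc.'s best replies: X→Med; Y→Low; Z→High.
Novax's best replies: Low→X; Med→X; High→Y.
The unique mutual best reply is (Med, X), giving (7, -3).
Novax's commitment gain: 1 − -3 = 4.

4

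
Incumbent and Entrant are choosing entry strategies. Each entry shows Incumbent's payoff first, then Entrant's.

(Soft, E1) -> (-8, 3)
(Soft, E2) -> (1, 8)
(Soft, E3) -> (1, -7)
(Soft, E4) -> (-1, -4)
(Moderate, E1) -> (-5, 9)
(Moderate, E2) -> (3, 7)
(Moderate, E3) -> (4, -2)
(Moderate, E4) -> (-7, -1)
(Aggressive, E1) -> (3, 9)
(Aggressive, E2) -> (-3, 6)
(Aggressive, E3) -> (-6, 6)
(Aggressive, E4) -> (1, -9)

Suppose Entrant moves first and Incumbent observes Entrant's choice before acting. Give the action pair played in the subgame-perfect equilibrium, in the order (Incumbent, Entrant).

Backward induction with Entrant moving first.
- E1: Incumbent compares -8, -5, 3 and picks Aggressive; Entrant would get 9.
- E2: Incumbent compares 1, 3, -3 and picks Moderate; Entrant would get 7.
- E3: Incumbent compares 1, 4, -6 and picks Moderate; Entrant would get -2.
- E4: Incumbent compares -1, -7, 1 and picks Aggressive; Entrant would get -9.
Maximizing over 9, 7, -2, -9, Entrant chooses E1. Subgame-perfect outcome: (Aggressive, E1) with payoffs (3, 9).

(Aggressive, E1)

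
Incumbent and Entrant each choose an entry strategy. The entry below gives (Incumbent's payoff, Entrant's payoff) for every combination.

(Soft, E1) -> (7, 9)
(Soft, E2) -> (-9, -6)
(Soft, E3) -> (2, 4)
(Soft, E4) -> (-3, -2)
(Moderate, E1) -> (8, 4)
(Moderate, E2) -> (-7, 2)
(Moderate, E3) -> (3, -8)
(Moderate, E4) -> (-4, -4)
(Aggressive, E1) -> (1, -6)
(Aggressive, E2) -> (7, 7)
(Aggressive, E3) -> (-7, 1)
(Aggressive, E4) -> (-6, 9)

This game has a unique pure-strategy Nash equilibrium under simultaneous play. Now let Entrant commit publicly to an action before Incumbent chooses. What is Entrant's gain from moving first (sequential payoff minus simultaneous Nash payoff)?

3

Incumbent best-responds to each possible Entrant move:
- E1: Incumbent compares 7, 8, 1 and picks Moderate; Entrant would get 4.
- E2: Incumbent compares -9, -7, 7 and picks Aggressive; Entrant would get 7.
- E3: Incumbent compares 2, 3, -7 and picks Moderate; Entrant would get -8.
- E4: Incumbent compares -3, -4, -6 and picks Soft; Entrant would get -2.
Maximizing over 4, 7, -8, -2, Entrant chooses E2. Subgame-perfect outcome: (Aggressive, E2) with payoffs (7, 7).
Now find the simultaneous Nash equilibrium.
Incumbent's best replies: E1→Moderate; E2→Aggressive; E3→Moderate; E4→Soft.
Entrant's best replies: Soft→E1; Moderate→E1; Aggressive→E4.
The unique mutual best reply is (Moderate, E1), giving (8, 4).
Entrant's commitment gain: 7 − 4 = 3.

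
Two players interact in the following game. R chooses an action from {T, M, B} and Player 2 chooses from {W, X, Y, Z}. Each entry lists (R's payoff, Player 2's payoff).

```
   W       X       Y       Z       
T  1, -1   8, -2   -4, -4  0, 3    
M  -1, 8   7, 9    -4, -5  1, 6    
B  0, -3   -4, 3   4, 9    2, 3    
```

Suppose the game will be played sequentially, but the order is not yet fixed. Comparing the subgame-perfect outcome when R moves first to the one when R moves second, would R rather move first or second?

first

If R leads: Player 2's best replies are T→Z, M→X, B→Y; R's induced payoffs 0, 7, 4; outcome (M, X), payoffs (7, 9).
If Player 2 leads: R's best replies are W→T, X→T, Y→B, Z→B; Player 2's induced payoffs -1, -2, 9, 3; outcome (B, Y), payoffs (4, 9).
R gets 7 moving first and 4 moving second, so R prefers to move first.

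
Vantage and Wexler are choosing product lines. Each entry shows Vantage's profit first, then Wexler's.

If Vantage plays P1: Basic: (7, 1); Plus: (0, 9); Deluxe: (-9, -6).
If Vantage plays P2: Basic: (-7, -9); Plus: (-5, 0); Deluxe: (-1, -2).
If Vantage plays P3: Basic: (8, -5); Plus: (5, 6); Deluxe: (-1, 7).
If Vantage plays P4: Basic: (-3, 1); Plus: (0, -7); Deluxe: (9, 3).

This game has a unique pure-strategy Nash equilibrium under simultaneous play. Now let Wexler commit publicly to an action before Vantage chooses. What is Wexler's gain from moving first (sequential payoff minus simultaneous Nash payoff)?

Backward induction with Wexler moving first.
- Basic: Vantage compares 7, -7, 8, -3 and picks P3; Wexler would get -5.
- Plus: Vantage compares 0, -5, 5, 0 and picks P3; Wexler would get 6.
- Deluxe: Vantage compares -9, -1, -1, 9 and picks P4; Wexler would get 3.
Maximizing over -5, 6, 3, Wexler chooses Plus. Subgame-perfect outcome: (P3, Plus) with payoffs (5, 6).
Under simultaneous play:
Vantage's best replies: Basic→P3; Plus→P3; Deluxe→P4.
Wexler's best replies: P1→Plus; P2→Plus; P3→Deluxe; P4→Deluxe.
The unique mutual best reply is (P4, Deluxe), giving (9, 3).
Wexler's commitment gain: 6 − 3 = 3.

3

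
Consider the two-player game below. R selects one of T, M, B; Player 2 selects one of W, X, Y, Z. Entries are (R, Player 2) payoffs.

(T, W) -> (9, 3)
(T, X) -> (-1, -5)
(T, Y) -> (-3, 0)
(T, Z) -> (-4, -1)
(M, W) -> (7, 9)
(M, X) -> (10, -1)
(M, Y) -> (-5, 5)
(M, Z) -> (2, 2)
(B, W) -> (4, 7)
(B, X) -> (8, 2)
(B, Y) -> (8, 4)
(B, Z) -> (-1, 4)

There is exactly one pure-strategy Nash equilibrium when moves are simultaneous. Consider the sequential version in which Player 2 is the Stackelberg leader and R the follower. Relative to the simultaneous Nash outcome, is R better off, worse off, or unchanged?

worse off

Work backward from R's decision.
- W → R plays T (best of 9, 7, 4); Player 2 gets 3.
- X → R plays M (best of -1, 10, 8); Player 2 gets -1.
- Y → R plays B (best of -3, -5, 8); Player 2 gets 4.
- Z → R plays M (best of -4, 2, -1); Player 2 gets 2.
Maximizing over 3, -1, 4, 2, Player 2 chooses Y. Subgame-perfect outcome: (B, Y) with payoffs (8, 4).
Under simultaneous play:
R's best replies: W→T; X→M; Y→B; Z→M.
Player 2's best replies: T→W; M→W; B→W.
The unique mutual best reply is (T, W), giving (9, 3).
R earns 8 sequentially versus 9 at the Nash outcome: worse off.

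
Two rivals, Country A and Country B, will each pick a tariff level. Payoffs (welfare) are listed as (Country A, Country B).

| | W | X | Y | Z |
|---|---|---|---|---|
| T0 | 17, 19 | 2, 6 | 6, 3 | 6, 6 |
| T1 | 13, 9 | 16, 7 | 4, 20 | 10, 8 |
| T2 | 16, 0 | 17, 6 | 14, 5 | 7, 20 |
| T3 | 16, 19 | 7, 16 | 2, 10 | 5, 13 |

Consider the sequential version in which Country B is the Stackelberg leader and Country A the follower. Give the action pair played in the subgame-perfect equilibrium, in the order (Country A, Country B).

Work backward from Country A's decision.
- W → Country A plays T0 (best of 17, 13, 16, 16); Country B gets 19.
- X → Country A plays T2 (best of 2, 16, 17, 7); Country B gets 6.
- Y → Country A plays T2 (best of 6, 4, 14, 2); Country B gets 5.
- Z → Country A plays T1 (best of 6, 10, 7, 5); Country B gets 8.
Among 19, 6, 5, 8, the best is 19 at W. Subgame-perfect outcome: (T0, W) with payoffs (17, 19).

(T0, W)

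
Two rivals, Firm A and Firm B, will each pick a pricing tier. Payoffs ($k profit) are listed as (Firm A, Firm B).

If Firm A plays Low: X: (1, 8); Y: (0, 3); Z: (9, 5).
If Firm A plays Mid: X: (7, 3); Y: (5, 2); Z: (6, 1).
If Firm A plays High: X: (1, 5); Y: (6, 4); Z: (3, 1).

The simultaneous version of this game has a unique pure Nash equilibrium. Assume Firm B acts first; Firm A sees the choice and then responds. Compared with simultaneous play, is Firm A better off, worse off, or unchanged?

Firm A best-responds to each possible Firm B move:
- X: Firm A compares 1, 7, 1 and picks Mid; Firm B would get 3.
- Y: Firm A compares 0, 5, 6 and picks High; Firm B would get 4.
- Z: Firm A compares 9, 6, 3 and picks Low; Firm B would get 5.
Firm B's induced payoffs are 3, 4, 5, so Firm B commits to Z. Subgame-perfect outcome: (Low, Z) with payoffs (9, 5).
Under simultaneous play:
Firm A's best replies: X→Mid; Y→High; Z→Low.
Firm B's best replies: Low→X; Mid→X; High→X.
The unique mutual best reply is (Mid, X), giving (7, 3).
Firm A earns 9 sequentially versus 7 at the Nash outcome: better off.

better off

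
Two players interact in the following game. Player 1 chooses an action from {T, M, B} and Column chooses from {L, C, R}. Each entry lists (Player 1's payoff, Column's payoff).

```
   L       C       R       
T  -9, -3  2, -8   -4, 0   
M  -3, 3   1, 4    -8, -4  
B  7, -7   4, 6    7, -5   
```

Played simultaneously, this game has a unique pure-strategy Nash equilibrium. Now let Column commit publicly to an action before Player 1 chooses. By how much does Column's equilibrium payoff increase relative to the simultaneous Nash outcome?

Solve by backward induction (Column leads).
- L → Player 1 plays B (best of -9, -3, 7); Column gets -7.
- C → Player 1 plays B (best of 2, 1, 4); Column gets 6.
- R → Player 1 plays B (best of -4, -8, 7); Column gets -5.
Among -7, 6, -5, the best is 6 at C. Subgame-perfect outcome: (B, C) with payoffs (4, 6).
For the simultaneous game, intersect best replies.
Player 1's best replies: L→B; C→B; R→B.
Column's best replies: T→R; M→C; B→C.
Only (B, C) has each player best-responding; Nash payoffs (4, 6).
Column's commitment gain: 6 − 6 = 0.

0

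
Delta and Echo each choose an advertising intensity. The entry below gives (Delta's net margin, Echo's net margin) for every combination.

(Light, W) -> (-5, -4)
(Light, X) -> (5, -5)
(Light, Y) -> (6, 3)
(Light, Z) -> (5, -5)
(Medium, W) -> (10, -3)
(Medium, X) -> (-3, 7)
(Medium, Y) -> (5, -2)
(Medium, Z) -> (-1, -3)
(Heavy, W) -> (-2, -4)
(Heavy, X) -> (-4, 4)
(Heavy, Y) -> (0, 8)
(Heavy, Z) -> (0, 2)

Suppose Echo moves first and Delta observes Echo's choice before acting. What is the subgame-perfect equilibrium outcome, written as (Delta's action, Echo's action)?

(Light, Y)

Backward induction with Echo moving first.
- W → Delta plays Medium (best of -5, 10, -2); Echo gets -3.
- X → Delta plays Light (best of 5, -3, -4); Echo gets -5.
- Y → Delta plays Light (best of 6, 5, 0); Echo gets 3.
- Z → Delta plays Light (best of 5, -1, 0); Echo gets -5.
Among -3, -5, 3, -5, the best is 3 at Y. Subgame-perfect outcome: (Light, Y) with payoffs (6, 3).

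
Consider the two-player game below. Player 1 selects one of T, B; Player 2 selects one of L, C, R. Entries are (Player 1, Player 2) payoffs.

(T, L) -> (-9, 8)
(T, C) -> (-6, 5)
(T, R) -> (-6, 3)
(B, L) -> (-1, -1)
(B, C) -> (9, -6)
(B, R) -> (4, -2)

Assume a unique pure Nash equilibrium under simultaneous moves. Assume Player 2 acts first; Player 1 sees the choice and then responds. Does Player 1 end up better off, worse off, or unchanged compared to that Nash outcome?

Player 1 best-responds to each possible Player 2 move:
- L → Player 1 plays B (best of -9, -1); Player 2 gets -1.
- C → Player 1 plays B (best of -6, 9); Player 2 gets -6.
- R → Player 1 plays B (best of -6, 4); Player 2 gets -2.
Player 2's induced payoffs are -1, -6, -2, so Player 2 commits to L. Subgame-perfect outcome: (B, L) with payoffs (-1, -1).
Under simultaneous play:
Player 1's best replies: L→B; C→B; R→B.
Player 2's best replies: T→L; B→L.
The unique mutual best reply is (B, L), giving (-1, -1).
Player 1 earns -1 sequentially versus -1 at the Nash outcome: unchanged.

unchanged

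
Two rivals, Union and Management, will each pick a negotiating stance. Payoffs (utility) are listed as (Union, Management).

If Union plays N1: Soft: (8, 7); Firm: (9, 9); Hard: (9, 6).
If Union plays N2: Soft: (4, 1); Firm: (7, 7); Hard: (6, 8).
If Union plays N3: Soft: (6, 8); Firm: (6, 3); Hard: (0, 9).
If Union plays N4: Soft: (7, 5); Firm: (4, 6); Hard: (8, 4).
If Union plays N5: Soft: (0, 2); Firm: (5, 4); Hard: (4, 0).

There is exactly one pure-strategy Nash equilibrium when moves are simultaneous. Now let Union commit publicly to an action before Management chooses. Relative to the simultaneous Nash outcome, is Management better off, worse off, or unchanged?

Solve by backward induction (Union leads).
- N1: Management compares 7, 9, 6 and picks Firm; Union would get 9.
- N2: Management compares 1, 7, 8 and picks Hard; Union would get 6.
- N3: Management compares 8, 3, 9 and picks Hard; Union would get 0.
- N4: Management compares 5, 6, 4 and picks Firm; Union would get 4.
- N5: Management compares 2, 4, 0 and picks Firm; Union would get 5.
Maximizing over 9, 6, 0, 4, 5, Union chooses N1. Subgame-perfect outcome: (N1, Firm) with payoffs (9, 9).
For the simultaneous game, intersect best replies.
Union's best replies: Soft→N1; Firm→N1; Hard→N1.
Management's best replies: N1→Firm; N2→Hard; N3→Hard; N4→Firm; N5→Firm.
Only (N1, Firm) has each player best-responding; Nash payoffs (9, 9).
Management earns 9 sequentially versus 9 at the Nash outcome: unchanged.

unchanged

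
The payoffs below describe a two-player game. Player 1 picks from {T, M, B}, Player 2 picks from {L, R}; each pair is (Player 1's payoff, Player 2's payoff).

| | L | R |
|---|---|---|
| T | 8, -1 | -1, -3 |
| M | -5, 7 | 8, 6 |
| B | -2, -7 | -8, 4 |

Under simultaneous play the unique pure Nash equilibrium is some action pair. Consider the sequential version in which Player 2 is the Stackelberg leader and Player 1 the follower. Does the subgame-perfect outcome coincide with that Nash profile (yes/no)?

no

Player 1 best-responds to each possible Player 2 move:
- L: Player 1 compares 8, -5, -2 and picks T; Player 2 would get -1.
- R: Player 1 compares -1, 8, -8 and picks M; Player 2 would get 6.
Among -1, 6, the best is 6 at R. Subgame-perfect outcome: (M, R) with payoffs (8, 6).
Under simultaneous play:
Player 1's best replies: L→T; R→M.
Player 2's best replies: T→L; M→L; B→R.
The unique mutual best reply is (T, L), giving (8, -1).
Sequential outcome (M, R) differs from the Nash profile (T, L).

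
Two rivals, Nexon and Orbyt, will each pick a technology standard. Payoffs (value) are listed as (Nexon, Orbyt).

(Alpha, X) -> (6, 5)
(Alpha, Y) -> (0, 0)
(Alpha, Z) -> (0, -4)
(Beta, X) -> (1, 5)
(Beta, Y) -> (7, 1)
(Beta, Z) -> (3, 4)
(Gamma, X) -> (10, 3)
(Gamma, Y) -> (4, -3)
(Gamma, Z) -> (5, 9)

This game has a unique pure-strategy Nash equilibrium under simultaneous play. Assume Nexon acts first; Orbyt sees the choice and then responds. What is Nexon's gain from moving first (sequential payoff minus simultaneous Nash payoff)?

1

Orbyt best-responds to each possible Nexon move:
- Alpha: BR = X, leader payoff 6.
- Beta: BR = X, leader payoff 1.
- Gamma: BR = Z, leader payoff 5.
Nexon's induced payoffs are 6, 1, 5, so Nexon commits to Alpha. Subgame-perfect outcome: (Alpha, X) with payoffs (6, 5).
For the simultaneous game, intersect best replies.
Nexon's best replies: X→Gamma; Y→Beta; Z→Gamma.
Orbyt's best replies: Alpha→X; Beta→X; Gamma→Z.
Only (Gamma, Z) has each player best-responding; Nash payoffs (5, 9).
Nexon's commitment gain: 6 − 5 = 1.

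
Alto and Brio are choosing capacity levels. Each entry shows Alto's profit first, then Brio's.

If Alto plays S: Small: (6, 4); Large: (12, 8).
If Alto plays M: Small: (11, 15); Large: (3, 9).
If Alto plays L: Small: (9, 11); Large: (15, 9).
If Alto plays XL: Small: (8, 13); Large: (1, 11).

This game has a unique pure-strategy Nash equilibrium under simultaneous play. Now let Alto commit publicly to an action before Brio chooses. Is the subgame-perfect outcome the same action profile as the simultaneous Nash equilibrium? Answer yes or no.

no

Work backward from Brio's decision.
- S: BR = Large, leader payoff 12.
- M: BR = Small, leader payoff 11.
- L: BR = Small, leader payoff 9.
- XL: BR = Small, leader payoff 8.
Maximizing over 12, 11, 9, 8, Alto chooses S. Subgame-perfect outcome: (S, Large) with payoffs (12, 8).
For the simultaneous game, intersect best replies.
Alto's best replies: Small→M; Large→L.
Brio's best replies: S→Large; M→Small; L→Small; XL→Small.
The unique mutual best reply is (M, Small), giving (11, 15).
Sequential outcome (S, Large) differs from the Nash profile (M, Small).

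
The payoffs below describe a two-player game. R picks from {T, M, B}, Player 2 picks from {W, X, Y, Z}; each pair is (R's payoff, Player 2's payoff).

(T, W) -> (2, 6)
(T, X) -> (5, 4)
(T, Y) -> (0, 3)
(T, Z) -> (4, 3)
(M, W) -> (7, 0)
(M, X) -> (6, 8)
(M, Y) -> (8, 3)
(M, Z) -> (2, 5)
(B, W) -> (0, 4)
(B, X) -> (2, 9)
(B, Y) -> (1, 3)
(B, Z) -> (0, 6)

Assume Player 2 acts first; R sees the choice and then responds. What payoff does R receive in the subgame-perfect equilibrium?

Backward induction with Player 2 moving first.
- W: R compares 2, 7, 0 and picks M; Player 2 would get 0.
- X: R compares 5, 6, 2 and picks M; Player 2 would get 8.
- Y: R compares 0, 8, 1 and picks M; Player 2 would get 3.
- Z: R compares 4, 2, 0 and picks T; Player 2 would get 3.
Player 2's induced payoffs are 0, 8, 3, 3, so Player 2 commits to X. Subgame-perfect outcome: (M, X) with payoffs (6, 8).

6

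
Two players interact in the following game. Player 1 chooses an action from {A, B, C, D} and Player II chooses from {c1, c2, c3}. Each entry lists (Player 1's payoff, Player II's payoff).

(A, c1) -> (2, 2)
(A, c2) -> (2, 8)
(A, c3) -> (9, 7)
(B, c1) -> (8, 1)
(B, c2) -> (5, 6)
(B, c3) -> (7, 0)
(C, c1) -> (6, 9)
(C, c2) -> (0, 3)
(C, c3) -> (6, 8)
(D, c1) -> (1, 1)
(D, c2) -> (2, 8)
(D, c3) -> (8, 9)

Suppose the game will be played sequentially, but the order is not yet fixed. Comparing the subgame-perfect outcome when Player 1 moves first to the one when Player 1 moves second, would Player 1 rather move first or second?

second

If Player 1 leads: Player II's best replies are A→c2, B→c2, C→c1, D→c3; Player 1's induced payoffs 2, 5, 6, 8; outcome (D, c3), payoffs (8, 9).
If Player II leads: Player 1's best replies are c1→B, c2→B, c3→A; Player II's induced payoffs 1, 6, 7; outcome (A, c3), payoffs (9, 7).
Player 1 gets 8 moving first and 9 moving second, so Player 1 prefers to move second.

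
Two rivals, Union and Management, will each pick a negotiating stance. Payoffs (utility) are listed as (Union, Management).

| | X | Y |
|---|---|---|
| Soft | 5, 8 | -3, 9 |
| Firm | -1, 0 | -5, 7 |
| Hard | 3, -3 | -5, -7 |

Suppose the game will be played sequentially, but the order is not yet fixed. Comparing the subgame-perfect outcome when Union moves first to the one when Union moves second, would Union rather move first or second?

If Union leads: Management's best replies are Soft→Y, Firm→Y, Hard→X; Union's induced payoffs -3, -5, 3; outcome (Hard, X), payoffs (3, -3).
If Management leads: Union's best replies are X→Soft, Y→Soft; Management's induced payoffs 8, 9; outcome (Soft, Y), payoffs (-3, 9).
Union gets 3 moving first and -3 moving second, so Union prefers to move first.

first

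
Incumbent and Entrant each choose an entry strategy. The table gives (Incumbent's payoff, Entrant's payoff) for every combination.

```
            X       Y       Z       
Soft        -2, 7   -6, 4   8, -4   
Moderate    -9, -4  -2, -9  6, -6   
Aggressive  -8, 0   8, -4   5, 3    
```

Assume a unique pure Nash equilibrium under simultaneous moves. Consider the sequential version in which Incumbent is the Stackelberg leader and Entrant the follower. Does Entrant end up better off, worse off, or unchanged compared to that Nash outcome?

worse off

Backward induction with Incumbent moving first.
- Soft → Entrant plays X (best of 7, 4, -4); Incumbent gets -2.
- Moderate → Entrant plays X (best of -4, -9, -6); Incumbent gets -9.
- Aggressive → Entrant plays Z (best of 0, -4, 3); Incumbent gets 5.
Incumbent's induced payoffs are -2, -9, 5, so Incumbent commits to Aggressive. Subgame-perfect outcome: (Aggressive, Z) with payoffs (5, 3).
Now find the simultaneous Nash equilibrium.
Incumbent's best replies: X→Soft; Y→Aggressive; Z→Soft.
Entrant's best replies: Soft→X; Moderate→X; Aggressive→Z.
Only (Soft, X) has each player best-responding; Nash payoffs (-2, 7).
Entrant earns 3 sequentially versus 7 at the Nash outcome: worse off.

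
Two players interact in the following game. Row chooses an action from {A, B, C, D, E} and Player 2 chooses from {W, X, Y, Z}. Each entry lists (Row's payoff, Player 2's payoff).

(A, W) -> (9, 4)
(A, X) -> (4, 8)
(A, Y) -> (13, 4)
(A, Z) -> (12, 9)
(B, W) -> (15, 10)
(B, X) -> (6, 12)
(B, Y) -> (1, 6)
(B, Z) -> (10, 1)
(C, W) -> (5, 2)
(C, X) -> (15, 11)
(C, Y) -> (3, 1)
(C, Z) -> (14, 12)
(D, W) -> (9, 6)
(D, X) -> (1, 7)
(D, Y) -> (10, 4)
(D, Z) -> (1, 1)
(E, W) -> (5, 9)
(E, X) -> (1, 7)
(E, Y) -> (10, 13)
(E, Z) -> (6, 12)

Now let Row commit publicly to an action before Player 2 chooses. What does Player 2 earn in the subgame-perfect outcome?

Solve by backward induction (Row leads).
- A: Player 2 compares 4, 8, 4, 9 and picks Z; Row would get 12.
- B: Player 2 compares 10, 12, 6, 1 and picks X; Row would get 6.
- C: Player 2 compares 2, 11, 1, 12 and picks Z; Row would get 14.
- D: Player 2 compares 6, 7, 4, 1 and picks X; Row would get 1.
- E: Player 2 compares 9, 7, 13, 12 and picks Y; Row would get 10.
Among 12, 6, 14, 1, 10, the best is 14 at C. Subgame-perfect outcome: (C, Z) with payoffs (14, 12).

12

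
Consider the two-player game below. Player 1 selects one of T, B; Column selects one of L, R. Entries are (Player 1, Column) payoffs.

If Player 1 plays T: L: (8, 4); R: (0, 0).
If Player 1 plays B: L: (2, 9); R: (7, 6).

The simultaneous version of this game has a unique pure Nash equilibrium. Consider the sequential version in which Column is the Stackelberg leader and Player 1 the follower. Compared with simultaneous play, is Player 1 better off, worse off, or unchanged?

worse off

Work backward from Player 1's decision.
- L → Player 1 plays T (best of 8, 2); Column gets 4.
- R → Player 1 plays B (best of 0, 7); Column gets 6.
Maximizing over 4, 6, Column chooses R. Subgame-perfect outcome: (B, R) with payoffs (7, 6).
Now find the simultaneous Nash equilibrium.
Player 1's best replies: L→T; R→B.
Column's best replies: T→L; B→L.
The unique mutual best reply is (T, L), giving (8, 4).
Player 1 earns 7 sequentially versus 8 at the Nash outcome: worse off.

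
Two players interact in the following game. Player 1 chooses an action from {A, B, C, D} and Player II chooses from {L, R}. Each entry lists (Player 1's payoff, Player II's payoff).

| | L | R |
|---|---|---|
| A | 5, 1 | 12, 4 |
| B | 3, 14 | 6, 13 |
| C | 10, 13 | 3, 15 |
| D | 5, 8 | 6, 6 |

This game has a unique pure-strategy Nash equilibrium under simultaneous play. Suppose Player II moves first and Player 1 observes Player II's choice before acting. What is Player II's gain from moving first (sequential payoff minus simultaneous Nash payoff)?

9

Backward induction with Player II moving first.
- L: Player 1 compares 5, 3, 10, 5 and picks C; Player II would get 13.
- R: Player 1 compares 12, 6, 3, 6 and picks A; Player II would get 4.
Maximizing over 13, 4, Player II chooses L. Subgame-perfect outcome: (C, L) with payoffs (10, 13).
Under simultaneous play:
Player 1's best replies: L→C; R→A.
Player II's best replies: A→R; B→L; C→R; D→L.
Only (A, R) has each player best-responding; Nash payoffs (12, 4).
Player II's commitment gain: 13 − 4 = 9.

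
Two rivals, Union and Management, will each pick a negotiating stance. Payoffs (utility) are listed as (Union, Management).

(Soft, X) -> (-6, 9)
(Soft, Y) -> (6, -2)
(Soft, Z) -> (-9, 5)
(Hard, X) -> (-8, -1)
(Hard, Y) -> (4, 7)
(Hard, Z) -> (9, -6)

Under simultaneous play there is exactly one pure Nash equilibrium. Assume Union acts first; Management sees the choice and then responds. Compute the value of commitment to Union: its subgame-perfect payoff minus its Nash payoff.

Work backward from Management's decision.
- Soft: BR = X, leader payoff -6.
- Hard: BR = Y, leader payoff 4.
Union's induced payoffs are -6, 4, so Union commits to Hard. Subgame-perfect outcome: (Hard, Y) with payoffs (4, 7).
For the simultaneous game, intersect best replies.
Union's best replies: X→Soft; Y→Soft; Z→Hard.
Management's best replies: Soft→X; Hard→Y.
The unique mutual best reply is (Soft, X), giving (-6, 9).
Union's commitment gain: 4 − -6 = 10.

10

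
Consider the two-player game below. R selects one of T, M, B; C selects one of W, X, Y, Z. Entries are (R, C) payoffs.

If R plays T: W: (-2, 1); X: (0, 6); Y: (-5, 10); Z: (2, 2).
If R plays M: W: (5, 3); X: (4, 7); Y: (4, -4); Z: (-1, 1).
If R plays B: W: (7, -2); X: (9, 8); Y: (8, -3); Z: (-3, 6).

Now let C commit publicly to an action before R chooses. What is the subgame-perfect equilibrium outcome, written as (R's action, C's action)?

Backward induction with C moving first.
- W: R compares -2, 5, 7 and picks B; C would get -2.
- X: R compares 0, 4, 9 and picks B; C would get 8.
- Y: R compares -5, 4, 8 and picks B; C would get -3.
- Z: R compares 2, -1, -3 and picks T; C would get 2.
Among -2, 8, -3, 2, the best is 8 at X. Subgame-perfect outcome: (B, X) with payoffs (9, 8).

(B, X)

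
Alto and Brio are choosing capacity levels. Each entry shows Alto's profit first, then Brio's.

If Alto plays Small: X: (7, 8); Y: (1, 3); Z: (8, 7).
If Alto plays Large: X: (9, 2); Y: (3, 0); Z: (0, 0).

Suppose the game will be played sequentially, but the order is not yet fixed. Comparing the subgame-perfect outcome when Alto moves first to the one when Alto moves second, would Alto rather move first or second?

If Alto leads: Brio's best replies are Small→X, Large→X; Alto's induced payoffs 7, 9; outcome (Large, X), payoffs (9, 2).
If Brio leads: Alto's best replies are X→Large, Y→Large, Z→Small; Brio's induced payoffs 2, 0, 7; outcome (Small, Z), payoffs (8, 7).
Alto gets 9 moving first and 8 moving second, so Alto prefers to move first.

first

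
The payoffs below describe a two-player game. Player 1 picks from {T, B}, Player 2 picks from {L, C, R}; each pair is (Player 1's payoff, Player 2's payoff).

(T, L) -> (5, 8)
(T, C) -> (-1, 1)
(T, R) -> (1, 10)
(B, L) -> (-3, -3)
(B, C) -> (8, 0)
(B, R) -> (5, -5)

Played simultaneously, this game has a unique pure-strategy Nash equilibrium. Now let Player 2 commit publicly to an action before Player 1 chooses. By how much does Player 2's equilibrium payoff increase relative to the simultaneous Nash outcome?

8

Player 1 best-responds to each possible Player 2 move:
- L: BR = T, leader payoff 8.
- C: BR = B, leader payoff 0.
- R: BR = B, leader payoff -5.
Player 2's induced payoffs are 8, 0, -5, so Player 2 commits to L. Subgame-perfect outcome: (T, L) with payoffs (5, 8).
Under simultaneous play:
Player 1's best replies: L→T; C→B; R→B.
Player 2's best replies: T→R; B→C.
The unique mutual best reply is (B, C), giving (8, 0).
Player 2's commitment gain: 8 − 0 = 8.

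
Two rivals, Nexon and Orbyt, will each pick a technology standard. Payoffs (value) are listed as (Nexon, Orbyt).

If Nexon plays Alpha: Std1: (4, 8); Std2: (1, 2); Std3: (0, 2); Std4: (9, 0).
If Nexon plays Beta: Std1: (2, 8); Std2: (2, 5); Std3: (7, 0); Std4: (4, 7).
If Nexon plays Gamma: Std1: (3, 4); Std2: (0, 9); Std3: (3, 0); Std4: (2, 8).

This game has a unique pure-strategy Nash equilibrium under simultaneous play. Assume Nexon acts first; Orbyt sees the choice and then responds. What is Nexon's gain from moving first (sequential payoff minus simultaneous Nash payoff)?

Orbyt best-responds to each possible Nexon move:
- Alpha → Orbyt plays Std1 (best of 8, 2, 2, 0); Nexon gets 4.
- Beta → Orbyt plays Std1 (best of 8, 5, 0, 7); Nexon gets 2.
- Gamma → Orbyt plays Std2 (best of 4, 9, 0, 8); Nexon gets 0.
Nexon's induced payoffs are 4, 2, 0, so Nexon commits to Alpha. Subgame-perfect outcome: (Alpha, Std1) with payoffs (4, 8).
Under simultaneous play:
Nexon's best replies: Std1→Alpha; Std2→Beta; Std3→Beta; Std4→Alpha.
Orbyt's best replies: Alpha→Std1; Beta→Std1; Gamma→Std2.
Only (Alpha, Std1) has each player best-responding; Nash payoffs (4, 8).
Nexon's commitment gain: 4 − 4 = 0.

0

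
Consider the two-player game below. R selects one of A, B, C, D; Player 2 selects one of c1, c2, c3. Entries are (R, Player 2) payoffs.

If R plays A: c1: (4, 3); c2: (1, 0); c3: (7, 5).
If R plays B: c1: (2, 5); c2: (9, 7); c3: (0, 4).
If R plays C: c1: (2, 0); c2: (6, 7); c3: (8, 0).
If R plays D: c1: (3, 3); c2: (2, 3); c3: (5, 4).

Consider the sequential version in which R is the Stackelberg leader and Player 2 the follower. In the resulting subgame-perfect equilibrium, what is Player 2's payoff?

7

Work backward from Player 2's decision.
- A: Player 2 compares 3, 0, 5 and picks c3; R would get 7.
- B: Player 2 compares 5, 7, 4 and picks c2; R would get 9.
- C: Player 2 compares 0, 7, 0 and picks c2; R would get 6.
- D: Player 2 compares 3, 3, 4 and picks c3; R would get 5.
Maximizing over 7, 9, 6, 5, R chooses B. Subgame-perfect outcome: (B, c2) with payoffs (9, 7).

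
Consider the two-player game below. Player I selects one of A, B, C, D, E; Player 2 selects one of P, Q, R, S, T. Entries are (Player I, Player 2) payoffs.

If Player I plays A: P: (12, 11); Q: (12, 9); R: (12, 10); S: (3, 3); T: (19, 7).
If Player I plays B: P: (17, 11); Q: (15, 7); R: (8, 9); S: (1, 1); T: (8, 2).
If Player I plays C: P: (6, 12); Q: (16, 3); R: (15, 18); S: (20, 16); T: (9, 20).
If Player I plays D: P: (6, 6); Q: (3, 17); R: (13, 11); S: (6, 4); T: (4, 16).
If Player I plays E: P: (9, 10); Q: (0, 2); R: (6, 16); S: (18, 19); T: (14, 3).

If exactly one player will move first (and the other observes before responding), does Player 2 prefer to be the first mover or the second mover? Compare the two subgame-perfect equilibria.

If Player I leads: Player 2's best replies are A→P, B→P, C→T, D→Q, E→S; Player I's induced payoffs 12, 17, 9, 3, 18; outcome (E, S), payoffs (18, 19).
If Player 2 leads: Player I's best replies are P→B, Q→C, R→C, S→C, T→A; Player 2's induced payoffs 11, 3, 18, 16, 7; outcome (C, R), payoffs (15, 18).
Player 2 gets 18 moving first and 19 moving second, so Player 2 prefers to move second.

second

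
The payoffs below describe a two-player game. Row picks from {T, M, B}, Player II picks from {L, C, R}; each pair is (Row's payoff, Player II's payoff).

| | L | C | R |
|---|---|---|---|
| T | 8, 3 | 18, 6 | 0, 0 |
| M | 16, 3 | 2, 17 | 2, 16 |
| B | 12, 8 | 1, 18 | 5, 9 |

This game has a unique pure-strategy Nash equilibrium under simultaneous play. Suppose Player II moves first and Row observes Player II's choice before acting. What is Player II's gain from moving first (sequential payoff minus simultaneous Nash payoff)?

3

Backward induction with Player II moving first.
- L → Row plays M (best of 8, 16, 12); Player II gets 3.
- C → Row plays T (best of 18, 2, 1); Player II gets 6.
- R → Row plays B (best of 0, 2, 5); Player II gets 9.
Maximizing over 3, 6, 9, Player II chooses R. Subgame-perfect outcome: (B, R) with payoffs (5, 9).
Now find the simultaneous Nash equilibrium.
Row's best replies: L→M; C→T; R→B.
Player II's best replies: T→C; M→C; B→C.
The unique mutual best reply is (T, C), giving (18, 6).
Player II's commitment gain: 9 − 6 = 3.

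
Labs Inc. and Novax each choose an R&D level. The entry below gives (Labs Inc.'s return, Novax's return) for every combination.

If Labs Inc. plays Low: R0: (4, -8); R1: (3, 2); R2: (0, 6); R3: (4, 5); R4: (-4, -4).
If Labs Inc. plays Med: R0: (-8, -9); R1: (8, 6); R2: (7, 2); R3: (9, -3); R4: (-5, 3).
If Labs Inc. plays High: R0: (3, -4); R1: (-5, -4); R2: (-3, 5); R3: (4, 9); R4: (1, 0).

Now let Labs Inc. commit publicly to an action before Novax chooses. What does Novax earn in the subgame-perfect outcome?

6

Solve by backward induction (Labs Inc. leads).
- Low: Novax compares -8, 2, 6, 5, -4 and picks R2; Labs Inc. would get 0.
- Med: Novax compares -9, 6, 2, -3, 3 and picks R1; Labs Inc. would get 8.
- High: Novax compares -4, -4, 5, 9, 0 and picks R3; Labs Inc. would get 4.
Maximizing over 0, 8, 4, Labs Inc. chooses Med. Subgame-perfect outcome: (Med, R1) with payoffs (8, 6).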